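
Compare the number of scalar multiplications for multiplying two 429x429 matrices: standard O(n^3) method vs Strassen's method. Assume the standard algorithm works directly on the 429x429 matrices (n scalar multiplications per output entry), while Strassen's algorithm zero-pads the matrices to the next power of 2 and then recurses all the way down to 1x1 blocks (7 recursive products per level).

Matrix multiplication for 429x429 matrices:

Strassen's algorithm requires power-of-2 dimensions. Pad 429x429 to 512x512 (next power of 2).

Standard algorithm: 429^3 = 78953589 multiplications
Strassen's algorithm: 7^(log2(512)) = 7^9 = 40353607 multiplications
Savings: 78953589 - 40353607 = 38599982 multiplications

Standard: 78953589 multiplications (429^3). Strassen: 40353607 multiplications (7^9, after padding to 512x512). Strassen reduces 8 recursive multiplications to 7 at each level.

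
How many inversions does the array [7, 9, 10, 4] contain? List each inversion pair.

Finding inversions in [7, 9, 10, 4]:

(0, 3): arr[0]=7 > arr[3]=4
(1, 3): arr[1]=9 > arr[3]=4
(2, 3): arr[2]=10 > arr[3]=4

Total inversions: 3

The array has 3 inversion(s): (0,3), (1,3), (2,3). Each pair (i,j) satisfies i < j and arr[i] > arr[j].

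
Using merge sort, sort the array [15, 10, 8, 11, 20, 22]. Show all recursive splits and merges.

Merge sort trace:

Split: [15, 10, 8, 11, 20, 22] -> [15, 10, 8] and [11, 20, 22]
  Split: [15, 10, 8] -> [15] and [10, 8]
    Split: [10, 8] -> [10] and [8]
    Merge: [10] + [8] -> [8, 10]
  Merge: [15] + [8, 10] -> [8, 10, 15]
  Split: [11, 20, 22] -> [11] and [20, 22]
    Split: [20, 22] -> [20] and [22]
    Merge: [20] + [22] -> [20, 22]
  Merge: [11] + [20, 22] -> [11, 20, 22]
Merge: [8, 10, 15] + [11, 20, 22] -> [8, 10, 11, 15, 20, 22]

Final sorted array: [8, 10, 11, 15, 20, 22]

The merge sort proceeds by recursively splitting the array and merging sorted halves.
After all merges, the sorted array is [8, 10, 11, 15, 20, 22].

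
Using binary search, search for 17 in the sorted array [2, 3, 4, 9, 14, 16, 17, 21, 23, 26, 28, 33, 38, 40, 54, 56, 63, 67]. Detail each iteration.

Binary search for 17 in [2, 3, 4, 9, 14, 16, 17, 21, 23, 26, 28, 33, 38, 40, 54, 56, 63, 67]:

lo=0, hi=17, mid=8, arr[mid]=23 -> 23 > 17, search left half
lo=0, hi=7, mid=3, arr[mid]=9 -> 9 < 17, search right half
lo=4, hi=7, mid=5, arr[mid]=16 -> 16 < 17, search right half
lo=6, hi=7, mid=6, arr[mid]=17 -> Found target at index 6!

Binary search finds 17 at index 6 after 4 comparisons. The search repeatedly halves the search space by comparing with the middle element.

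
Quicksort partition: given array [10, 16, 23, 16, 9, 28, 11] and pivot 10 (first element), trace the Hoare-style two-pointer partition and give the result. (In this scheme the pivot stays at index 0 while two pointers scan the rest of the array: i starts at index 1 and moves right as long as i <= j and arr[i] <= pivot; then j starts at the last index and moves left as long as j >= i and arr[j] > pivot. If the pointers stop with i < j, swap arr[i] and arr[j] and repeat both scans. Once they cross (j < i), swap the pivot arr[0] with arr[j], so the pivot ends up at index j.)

Hoare-style two-pointer partition with pivot = 10:

Initial array: [10, 16, 23, 16, 9, 28, 11]

Pointers start at i = 1, j = 6.
i stops at index 1 (arr[1]=16 > 10), j stops at index 4 (arr[4]=9 <= 10): swap arr[1] and arr[4], array becomes [10, 9, 23, 16, 16, 28, 11]
i ends at 2, j ends at 1: the pointers have crossed (j < i), so scanning stops.

Swap pivot arr[0] with arr[1] to place pivot at position 1: [9, 10, 23, 16, 16, 28, 11]
Pivot position: 1

After partitioning with pivot 10, the array becomes [9, 10, 23, 16, 16, 28, 11]. The pivot is placed at index 1. All elements to the left of the pivot are <= 10, and all elements to the right are > 10.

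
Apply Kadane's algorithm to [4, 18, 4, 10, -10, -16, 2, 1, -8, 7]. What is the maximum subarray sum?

Using Kadane's algorithm on [4, 18, 4, 10, -10, -16, 2, 1, -8, 7]:

Scanning through the array:
Position 1 (value 18): max_ending_here = 22, max_so_far = 22
Position 2 (value 4): max_ending_here = 26, max_so_far = 26
Position 3 (value 10): max_ending_here = 36, max_so_far = 36
Position 4 (value -10): max_ending_here = 26, max_so_far = 36
Position 5 (value -16): max_ending_here = 10, max_so_far = 36
Position 6 (value 2): max_ending_here = 12, max_so_far = 36
Position 7 (value 1): max_ending_here = 13, max_so_far = 36
Position 8 (value -8): max_ending_here = 5, max_so_far = 36
Position 9 (value 7): max_ending_here = 12, max_so_far = 36

Maximum subarray: [4, 18, 4, 10]
Maximum sum: 36

The maximum subarray is [4, 18, 4, 10] with sum 36. This subarray runs from index 0 to index 3.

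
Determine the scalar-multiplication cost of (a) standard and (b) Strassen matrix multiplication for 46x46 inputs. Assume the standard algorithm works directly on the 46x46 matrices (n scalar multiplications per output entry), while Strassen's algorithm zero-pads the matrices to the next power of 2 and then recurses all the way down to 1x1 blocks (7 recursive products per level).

Matrix multiplication for 46x46 matrices:

Strassen's algorithm requires power-of-2 dimensions. Pad 46x46 to 64x64 (next power of 2).

Standard algorithm: 46^3 = 97336 multiplications
Strassen's algorithm: 7^(log2(64)) = 7^6 = 117649 multiplications
Difference: 97336 - 117649 = -20313 (Strassen uses MORE here due to padding overhead — for small or just-over-power-of-2 n, padding can outweigh the per-level savings)

Standard: 97336 multiplications (46^3). Strassen: 117649 multiplications (7^6, after padding to 64x64). Strassen reduces 8 recursive multiplications to 7 at each level.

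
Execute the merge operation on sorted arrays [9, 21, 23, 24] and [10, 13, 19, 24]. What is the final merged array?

Merging process:

Compare 9 vs 10: take 9 from left. Merged: [9]
Compare 21 vs 10: take 10 from right. Merged: [9, 10]
Compare 21 vs 13: take 13 from right. Merged: [9, 10, 13]
Compare 21 vs 19: take 19 from right. Merged: [9, 10, 13, 19]
Compare 21 vs 24: take 21 from left. Merged: [9, 10, 13, 19, 21]
Compare 23 vs 24: take 23 from left. Merged: [9, 10, 13, 19, 21, 23]
Compare 24 vs 24: take 24 from left. Merged: [9, 10, 13, 19, 21, 23, 24]
Append remaining from right: [24]. Merged: [9, 10, 13, 19, 21, 23, 24, 24]

Final merged array: [9, 10, 13, 19, 21, 23, 24, 24]
Total comparisons: 7

The merged array is [9, 10, 13, 19, 21, 23, 24, 24], requiring 7 comparisons. The merge step runs in O(n) time where n is the total number of elements.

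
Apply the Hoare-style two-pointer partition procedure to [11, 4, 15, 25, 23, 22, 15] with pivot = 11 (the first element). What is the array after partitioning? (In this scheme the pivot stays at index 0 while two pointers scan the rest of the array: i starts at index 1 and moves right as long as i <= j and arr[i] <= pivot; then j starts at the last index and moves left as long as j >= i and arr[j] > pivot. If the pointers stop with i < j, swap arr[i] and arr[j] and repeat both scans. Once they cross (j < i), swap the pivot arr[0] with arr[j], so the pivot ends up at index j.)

Hoare-style two-pointer partition with pivot = 11:

Initial array: [11, 4, 15, 25, 23, 22, 15]

Pointers start at i = 1, j = 6.
i ends at 2, j ends at 1: the pointers have crossed (j < i), so scanning stops.

Swap pivot arr[0] with arr[1] to place pivot at position 1: [4, 11, 15, 25, 23, 22, 15]
Pivot position: 1

After partitioning with pivot 11, the array becomes [4, 11, 15, 25, 23, 22, 15]. The pivot is placed at index 1. All elements to the left of the pivot are <= 11, and all elements to the right are > 11.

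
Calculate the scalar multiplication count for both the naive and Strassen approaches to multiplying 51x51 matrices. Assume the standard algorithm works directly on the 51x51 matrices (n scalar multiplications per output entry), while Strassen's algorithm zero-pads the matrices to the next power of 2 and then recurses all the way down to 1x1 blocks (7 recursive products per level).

Matrix multiplication for 51x51 matrices:

Strassen's algorithm requires power-of-2 dimensions. Pad 51x51 to 64x64 (next power of 2).

Standard algorithm: 51^3 = 132651 multiplications
Strassen's algorithm: 7^(log2(64)) = 7^6 = 117649 multiplications
Savings: 132651 - 117649 = 15002 multiplications

Standard: 132651 multiplications (51^3). Strassen: 117649 multiplications (7^6, after padding to 64x64). Strassen reduces 8 recursive multiplications to 7 at each level.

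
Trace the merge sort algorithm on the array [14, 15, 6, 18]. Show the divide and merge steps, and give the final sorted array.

Merge sort trace:

Split: [14, 15, 6, 18] -> [14, 15] and [6, 18]
  Split: [14, 15] -> [14] and [15]
  Merge: [14] + [15] -> [14, 15]
  Split: [6, 18] -> [6] and [18]
  Merge: [6] + [18] -> [6, 18]
Merge: [14, 15] + [6, 18] -> [6, 14, 15, 18]

Final sorted array: [6, 14, 15, 18]

The merge sort proceeds by recursively splitting the array and merging sorted halves.
After all merges, the sorted array is [6, 14, 15, 18].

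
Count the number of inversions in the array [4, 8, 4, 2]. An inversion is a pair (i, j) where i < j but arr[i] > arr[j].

Finding inversions in [4, 8, 4, 2]:

(0, 3): arr[0]=4 > arr[3]=2
(1, 2): arr[1]=8 > arr[2]=4
(1, 3): arr[1]=8 > arr[3]=2
(2, 3): arr[2]=4 > arr[3]=2

Total inversions: 4

The array has 4 inversion(s): (0,3), (1,2), (1,3), (2,3). Each pair (i,j) satisfies i < j and arr[i] > arr[j].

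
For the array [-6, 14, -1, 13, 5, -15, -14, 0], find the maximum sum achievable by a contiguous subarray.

Using Kadane's algorithm on [-6, 14, -1, 13, 5, -15, -14, 0]:

Scanning through the array:
Position 1 (value 14): max_ending_here = 14, max_so_far = 14
Position 2 (value -1): max_ending_here = 13, max_so_far = 14
Position 3 (value 13): max_ending_here = 26, max_so_far = 26
Position 4 (value 5): max_ending_here = 31, max_so_far = 31
Position 5 (value -15): max_ending_here = 16, max_so_far = 31
Position 6 (value -14): max_ending_here = 2, max_so_far = 31
Position 7 (value 0): max_ending_here = 2, max_so_far = 31

Maximum subarray: [14, -1, 13, 5]
Maximum sum: 31

The maximum subarray is [14, -1, 13, 5] with sum 31. This subarray runs from index 1 to index 4.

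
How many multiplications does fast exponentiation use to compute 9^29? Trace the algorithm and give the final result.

Computing 9^29 by squaring (build up from 9^1; each line after the first costs one multiplication):

9^1 = 9
9^2 = (9^1)^2 = 9^2 = 81
9^3 = 9 * 9^2 = 9 * 81 = 729
9^6 = (9^3)^2 = 729^2 = 531441
9^7 = 9 * 9^6 = 9 * 531441 = 4782969
9^14 = (9^7)^2 = 4782969^2 = 22876792454961
9^28 = (9^14)^2 = 22876792454961^2 = 523347633027360537213511521
9^29 = 9 * 9^28 = 9 * 523347633027360537213511521 = 4710128697246244834921603689

Result: 4710128697246244834921603689
Multiplications needed: 7 (7 lines after 9^1)

9^29 = 4710128697246244834921603689. Using exponentiation by squaring, this requires 7 multiplications. The key idea: if the exponent is even, square the half-power; if odd, multiply by the base once.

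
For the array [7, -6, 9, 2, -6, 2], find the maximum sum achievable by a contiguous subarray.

Using Kadane's algorithm on [7, -6, 9, 2, -6, 2]:

Scanning through the array:
Position 1 (value -6): max_ending_here = 1, max_so_far = 7
Position 2 (value 9): max_ending_here = 10, max_so_far = 10
Position 3 (value 2): max_ending_here = 12, max_so_far = 12
Position 4 (value -6): max_ending_here = 6, max_so_far = 12
Position 5 (value 2): max_ending_here = 8, max_so_far = 12

Maximum subarray: [7, -6, 9, 2]
Maximum sum: 12

The maximum subarray is [7, -6, 9, 2] with sum 12. This subarray runs from index 0 to index 3.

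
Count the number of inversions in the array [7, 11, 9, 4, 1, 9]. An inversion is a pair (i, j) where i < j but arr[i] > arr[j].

Finding inversions in [7, 11, 9, 4, 1, 9]:

(0, 3): arr[0]=7 > arr[3]=4
(0, 4): arr[0]=7 > arr[4]=1
(1, 2): arr[1]=11 > arr[2]=9
(1, 3): arr[1]=11 > arr[3]=4
(1, 4): arr[1]=11 > arr[4]=1
(1, 5): arr[1]=11 > arr[5]=9
(2, 3): arr[2]=9 > arr[3]=4
(2, 4): arr[2]=9 > arr[4]=1
(3, 4): arr[3]=4 > arr[4]=1

Total inversions: 9

The array has 9 inversion(s): (0,3), (0,4), (1,2), (1,3), (1,4), (1,5), (2,3), (2,4), (3,4). Each pair (i,j) satisfies i < j and arr[i] > arr[j].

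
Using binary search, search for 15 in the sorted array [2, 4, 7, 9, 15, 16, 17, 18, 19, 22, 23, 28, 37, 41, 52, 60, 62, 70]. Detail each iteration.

Binary search for 15 in [2, 4, 7, 9, 15, 16, 17, 18, 19, 22, 23, 28, 37, 41, 52, 60, 62, 70]:

lo=0, hi=17, mid=8, arr[mid]=19 -> 19 > 15, search left half
lo=0, hi=7, mid=3, arr[mid]=9 -> 9 < 15, search right half
lo=4, hi=7, mid=5, arr[mid]=16 -> 16 > 15, search left half
lo=4, hi=4, mid=4, arr[mid]=15 -> Found target at index 4!

Binary search finds 15 at index 4 after 4 comparisons. The search repeatedly halves the search space by comparing with the middle element.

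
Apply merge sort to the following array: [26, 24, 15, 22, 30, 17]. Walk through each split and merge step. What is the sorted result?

Merge sort trace:

Split: [26, 24, 15, 22, 30, 17] -> [26, 24, 15] and [22, 30, 17]
  Split: [26, 24, 15] -> [26] and [24, 15]
    Split: [24, 15] -> [24] and [15]
    Merge: [24] + [15] -> [15, 24]
  Merge: [26] + [15, 24] -> [15, 24, 26]
  Split: [22, 30, 17] -> [22] and [30, 17]
    Split: [30, 17] -> [30] and [17]
    Merge: [30] + [17] -> [17, 30]
  Merge: [22] + [17, 30] -> [17, 22, 30]
Merge: [15, 24, 26] + [17, 22, 30] -> [15, 17, 22, 24, 26, 30]

Final sorted array: [15, 17, 22, 24, 26, 30]

The merge sort proceeds by recursively splitting the array and merging sorted halves.
After all merges, the sorted array is [15, 17, 22, 24, 26, 30].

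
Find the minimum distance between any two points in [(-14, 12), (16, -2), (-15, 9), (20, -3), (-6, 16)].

Computing all pairwise distances among 5 points:

d((-14, 12), (16, -2)) = 33.1059
d((-14, 12), (-15, 9)) = 3.1623 <-- minimum
d((-14, 12), (20, -3)) = 37.1618
d((-14, 12), (-6, 16)) = 8.9443
d((16, -2), (-15, 9)) = 32.8938
d((16, -2), (20, -3)) = 4.1231
d((16, -2), (-6, 16)) = 28.4253
d((-15, 9), (20, -3)) = 37.0
d((-15, 9), (-6, 16)) = 11.4018
d((20, -3), (-6, 16)) = 32.2025

Closest pair: (-14, 12) and (-15, 9) with distance 3.1623

The closest pair is (-14, 12) and (-15, 9) with Euclidean distance 3.1623. For 5 points, brute-force pairwise comparison is shown above. For large n, the divide-and-conquer algorithm (sort by x, recurse on halves, check the dividing strip) achieves O(n log n).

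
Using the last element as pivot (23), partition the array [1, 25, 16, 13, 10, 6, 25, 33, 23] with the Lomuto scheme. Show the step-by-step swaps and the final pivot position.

Lomuto partition with pivot = 23:

Initial array: [1, 25, 16, 13, 10, 6, 25, 33, 23]

arr[0]=1 <= 23: swap with position 0, array becomes [1, 25, 16, 13, 10, 6, 25, 33, 23]
arr[1]=25 > 23: no swap
arr[2]=16 <= 23: swap with position 1, array becomes [1, 16, 25, 13, 10, 6, 25, 33, 23]
arr[3]=13 <= 23: swap with position 2, array becomes [1, 16, 13, 25, 10, 6, 25, 33, 23]
arr[4]=10 <= 23: swap with position 3, array becomes [1, 16, 13, 10, 25, 6, 25, 33, 23]
arr[5]=6 <= 23: swap with position 4, array becomes [1, 16, 13, 10, 6, 25, 25, 33, 23]
arr[6]=25 > 23: no swap
arr[7]=33 > 23: no swap

Place pivot at position 5: [1, 16, 13, 10, 6, 23, 25, 33, 25]
Pivot position: 5

After partitioning with pivot 23, the array becomes [1, 16, 13, 10, 6, 23, 25, 33, 25]. The pivot is placed at index 5. All elements to the left of the pivot are <= 23, and all elements to the right are > 23.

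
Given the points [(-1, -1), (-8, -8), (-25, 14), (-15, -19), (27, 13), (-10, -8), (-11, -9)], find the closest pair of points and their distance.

Computing all pairwise distances among 7 points:

d((-1, -1), (-8, -8)) = 9.8995
d((-1, -1), (-25, 14)) = 28.3019
d((-1, -1), (-15, -19)) = 22.8035
d((-1, -1), (27, 13)) = 31.305
d((-1, -1), (-10, -8)) = 11.4018
d((-1, -1), (-11, -9)) = 12.8062
d((-8, -8), (-25, 14)) = 27.8029
d((-8, -8), (-15, -19)) = 13.0384
d((-8, -8), (27, 13)) = 40.8167
d((-8, -8), (-10, -8)) = 2.0
d((-8, -8), (-11, -9)) = 3.1623
d((-25, 14), (-15, -19)) = 34.4819
d((-25, 14), (27, 13)) = 52.0096
d((-25, 14), (-10, -8)) = 26.6271
d((-25, 14), (-11, -9)) = 26.9258
d((-15, -19), (27, 13)) = 52.8015
d((-15, -19), (-10, -8)) = 12.083
d((-15, -19), (-11, -9)) = 10.7703
d((27, 13), (-10, -8)) = 42.5441
d((27, 13), (-11, -9)) = 43.909
d((-10, -8), (-11, -9)) = 1.4142 <-- minimum

Closest pair: (-10, -8) and (-11, -9) with distance 1.4142

The closest pair is (-10, -8) and (-11, -9) with Euclidean distance 1.4142. For 7 points, brute-force pairwise comparison is shown above. For large n, the divide-and-conquer algorithm (sort by x, recurse on halves, check the dividing strip) achieves O(n log n).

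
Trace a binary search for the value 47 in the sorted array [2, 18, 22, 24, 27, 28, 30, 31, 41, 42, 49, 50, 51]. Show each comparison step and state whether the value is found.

Binary search for 47 in [2, 18, 22, 24, 27, 28, 30, 31, 41, 42, 49, 50, 51]:

lo=0, hi=12, mid=6, arr[mid]=30 -> 30 < 47, search right half
lo=7, hi=12, mid=9, arr[mid]=42 -> 42 < 47, search right half
lo=10, hi=12, mid=11, arr[mid]=50 -> 50 > 47, search left half
lo=10, hi=10, mid=10, arr[mid]=49 -> 49 > 47, search left half
lo=10 > hi=9, target 47 not found

Binary search determines that 47 is not in the array after 4 comparisons. The search space was exhausted without finding the target.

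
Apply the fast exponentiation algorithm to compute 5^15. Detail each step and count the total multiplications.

Computing 5^15 by squaring (build up from 5^1; each line after the first costs one multiplication):

5^1 = 5
5^2 = (5^1)^2 = 5^2 = 25
5^3 = 5 * 5^2 = 5 * 25 = 125
5^6 = (5^3)^2 = 125^2 = 15625
5^7 = 5 * 5^6 = 5 * 15625 = 78125
5^14 = (5^7)^2 = 78125^2 = 6103515625
5^15 = 5 * 5^14 = 5 * 6103515625 = 30517578125

Result: 30517578125
Multiplications needed: 6 (6 lines after 5^1)

5^15 = 30517578125. Using exponentiation by squaring, this requires 6 multiplications. The key idea: if the exponent is even, square the half-power; if odd, multiply by the base once.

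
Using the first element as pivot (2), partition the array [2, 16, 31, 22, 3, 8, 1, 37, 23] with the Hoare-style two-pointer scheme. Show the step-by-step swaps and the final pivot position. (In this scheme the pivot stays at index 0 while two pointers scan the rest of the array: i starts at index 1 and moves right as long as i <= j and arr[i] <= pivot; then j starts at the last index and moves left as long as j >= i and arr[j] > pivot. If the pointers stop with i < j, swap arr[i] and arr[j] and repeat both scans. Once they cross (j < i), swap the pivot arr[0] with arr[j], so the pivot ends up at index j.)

Hoare-style two-pointer partition with pivot = 2:

Initial array: [2, 16, 31, 22, 3, 8, 1, 37, 23]

Pointers start at i = 1, j = 8.
i stops at index 1 (arr[1]=16 > 2), j stops at index 6 (arr[6]=1 <= 2): swap arr[1] and arr[6], array becomes [2, 1, 31, 22, 3, 8, 16, 37, 23]
i ends at 2, j ends at 1: the pointers have crossed (j < i), so scanning stops.

Swap pivot arr[0] with arr[1] to place pivot at position 1: [1, 2, 31, 22, 3, 8, 16, 37, 23]
Pivot position: 1

After partitioning with pivot 2, the array becomes [1, 2, 31, 22, 3, 8, 16, 37, 23]. The pivot is placed at index 1. All elements to the left of the pivot are <= 2, and all elements to the right are > 2.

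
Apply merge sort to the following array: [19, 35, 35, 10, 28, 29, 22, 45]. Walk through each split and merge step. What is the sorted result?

Merge sort trace:

Split: [19, 35, 35, 10, 28, 29, 22, 45] -> [19, 35, 35, 10] and [28, 29, 22, 45]
  Split: [19, 35, 35, 10] -> [19, 35] and [35, 10]
    Split: [19, 35] -> [19] and [35]
    Merge: [19] + [35] -> [19, 35]
    Split: [35, 10] -> [35] and [10]
    Merge: [35] + [10] -> [10, 35]
  Merge: [19, 35] + [10, 35] -> [10, 19, 35, 35]
  Split: [28, 29, 22, 45] -> [28, 29] and [22, 45]
    Split: [28, 29] -> [28] and [29]
    Merge: [28] + [29] -> [28, 29]
    Split: [22, 45] -> [22] and [45]
    Merge: [22] + [45] -> [22, 45]
  Merge: [28, 29] + [22, 45] -> [22, 28, 29, 45]
Merge: [10, 19, 35, 35] + [22, 28, 29, 45] -> [10, 19, 22, 28, 29, 35, 35, 45]

Final sorted array: [10, 19, 22, 28, 29, 35, 35, 45]

The merge sort proceeds by recursively splitting the array and merging sorted halves.
After all merges, the sorted array is [10, 19, 22, 28, 29, 35, 35, 45].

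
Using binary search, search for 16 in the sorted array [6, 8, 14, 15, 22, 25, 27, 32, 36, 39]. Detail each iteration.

Binary search for 16 in [6, 8, 14, 15, 22, 25, 27, 32, 36, 39]:

lo=0, hi=9, mid=4, arr[mid]=22 -> 22 > 16, search left half
lo=0, hi=3, mid=1, arr[mid]=8 -> 8 < 16, search right half
lo=2, hi=3, mid=2, arr[mid]=14 -> 14 < 16, search right half
lo=3, hi=3, mid=3, arr[mid]=15 -> 15 < 16, search right half
lo=4 > hi=3, target 16 not found

Binary search determines that 16 is not in the array after 4 comparisons. The search space was exhausted without finding the target.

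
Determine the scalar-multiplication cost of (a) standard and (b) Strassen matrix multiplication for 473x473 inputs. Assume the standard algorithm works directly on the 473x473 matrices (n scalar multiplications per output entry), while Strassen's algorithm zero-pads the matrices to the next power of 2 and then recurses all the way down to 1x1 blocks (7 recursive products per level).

Matrix multiplication for 473x473 matrices:

Strassen's algorithm requires power-of-2 dimensions. Pad 473x473 to 512x512 (next power of 2).

Standard algorithm: 473^3 = 105823817 multiplications
Strassen's algorithm: 7^(log2(512)) = 7^9 = 40353607 multiplications
Savings: 105823817 - 40353607 = 65470210 multiplications

Standard: 105823817 multiplications (473^3). Strassen: 40353607 multiplications (7^9, after padding to 512x512). Strassen reduces 8 recursive multiplications to 7 at each level.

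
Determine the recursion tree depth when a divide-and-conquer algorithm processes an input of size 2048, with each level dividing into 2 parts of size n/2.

For divide and conquer with division factor 2:

Problem sizes at each level:
Level 0: 2048
Level 1: 1024
Level 2: 512
Level 3: 256
Level 4: 128
Level 5: 64
Level 6: 32
Level 7: 16
Level 8: 8
Level 9: 4
Level 10: 2
Level 11: 1

The root is level 0 and the size-1 base case is level 11 (the tree spans levels 0 through 11, i.e. 12 levels counting the root), so the depth is the number of divisions: log_2(2048) = 11

The recursion tree depth is log_2(2048) = 11. At each level, the problem size is divided by 2, so it takes 11 divisions to reduce to a base case of size 1. The algorithm makes 2 recursive calls at each level.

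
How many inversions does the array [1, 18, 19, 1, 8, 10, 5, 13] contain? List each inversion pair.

Finding inversions in [1, 18, 19, 1, 8, 10, 5, 13]:

(1, 3): arr[1]=18 > arr[3]=1
(1, 4): arr[1]=18 > arr[4]=8
(1, 5): arr[1]=18 > arr[5]=10
(1, 6): arr[1]=18 > arr[6]=5
(1, 7): arr[1]=18 > arr[7]=13
(2, 3): arr[2]=19 > arr[3]=1
(2, 4): arr[2]=19 > arr[4]=8
(2, 5): arr[2]=19 > arr[5]=10
(2, 6): arr[2]=19 > arr[6]=5
(2, 7): arr[2]=19 > arr[7]=13
(4, 6): arr[4]=8 > arr[6]=5
(5, 6): arr[5]=10 > arr[6]=5

Total inversions: 12

The array has 12 inversion(s): (1,3), (1,4), (1,5), (1,6), (1,7), (2,3), (2,4), (2,5), (2,6), (2,7), (4,6), (5,6). Each pair (i,j) satisfies i < j and arr[i] > arr[j].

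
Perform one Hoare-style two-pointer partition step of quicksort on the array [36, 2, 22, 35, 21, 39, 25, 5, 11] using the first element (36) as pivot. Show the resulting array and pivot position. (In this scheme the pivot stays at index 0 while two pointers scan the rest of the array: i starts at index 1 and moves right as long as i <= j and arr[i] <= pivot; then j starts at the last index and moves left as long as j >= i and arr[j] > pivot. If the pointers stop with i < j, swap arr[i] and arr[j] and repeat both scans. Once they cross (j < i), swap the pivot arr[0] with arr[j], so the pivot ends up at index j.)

Hoare-style two-pointer partition with pivot = 36:

Initial array: [36, 2, 22, 35, 21, 39, 25, 5, 11]

Pointers start at i = 1, j = 8.
i stops at index 5 (arr[5]=39 > 36), j stops at index 8 (arr[8]=11 <= 36): swap arr[5] and arr[8], array becomes [36, 2, 22, 35, 21, 11, 25, 5, 39]
i ends at 8, j ends at 7: the pointers have crossed (j < i), so scanning stops.

Swap pivot arr[0] with arr[7] to place pivot at position 7: [5, 2, 22, 35, 21, 11, 25, 36, 39]
Pivot position: 7

After partitioning with pivot 36, the array becomes [5, 2, 22, 35, 21, 11, 25, 36, 39]. The pivot is placed at index 7. All elements to the left of the pivot are <= 36, and all elements to the right are > 36.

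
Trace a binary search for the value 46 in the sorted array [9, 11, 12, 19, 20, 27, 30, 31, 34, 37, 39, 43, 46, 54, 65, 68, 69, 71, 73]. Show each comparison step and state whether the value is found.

Binary search for 46 in [9, 11, 12, 19, 20, 27, 30, 31, 34, 37, 39, 43, 46, 54, 65, 68, 69, 71, 73]:

lo=0, hi=18, mid=9, arr[mid]=37 -> 37 < 46, search right half
lo=10, hi=18, mid=14, arr[mid]=65 -> 65 > 46, search left half
lo=10, hi=13, mid=11, arr[mid]=43 -> 43 < 46, search right half
lo=12, hi=13, mid=12, arr[mid]=46 -> Found target at index 12!

Binary search finds 46 at index 12 after 4 comparisons. The search repeatedly halves the search space by comparing with the middle element.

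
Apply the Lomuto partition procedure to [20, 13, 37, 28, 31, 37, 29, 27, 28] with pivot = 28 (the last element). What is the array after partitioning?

Lomuto partition with pivot = 28:

Initial array: [20, 13, 37, 28, 31, 37, 29, 27, 28]

arr[0]=20 <= 28: swap with position 0, array becomes [20, 13, 37, 28, 31, 37, 29, 27, 28]
arr[1]=13 <= 28: swap with position 1, array becomes [20, 13, 37, 28, 31, 37, 29, 27, 28]
arr[2]=37 > 28: no swap
arr[3]=28 <= 28: swap with position 2, array becomes [20, 13, 28, 37, 31, 37, 29, 27, 28]
arr[4]=31 > 28: no swap
arr[5]=37 > 28: no swap
arr[6]=29 > 28: no swap
arr[7]=27 <= 28: swap with position 3, array becomes [20, 13, 28, 27, 31, 37, 29, 37, 28]

Place pivot at position 4: [20, 13, 28, 27, 28, 37, 29, 37, 31]
Pivot position: 4

After partitioning with pivot 28, the array becomes [20, 13, 28, 27, 28, 37, 29, 37, 31]. The pivot is placed at index 4. All elements to the left of the pivot are <= 28, and all elements to the right are > 28.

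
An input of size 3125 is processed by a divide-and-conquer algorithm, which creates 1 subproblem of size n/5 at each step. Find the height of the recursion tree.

For divide and conquer with division factor 5:

Problem sizes at each level:
Level 0: 3125
Level 1: 625
Level 2: 125
Level 3: 25
Level 4: 5
Level 5: 1

The root is level 0 and the size-1 base case is level 5 (the tree spans levels 0 through 5, i.e. 6 levels counting the root), so the depth is the number of divisions: log_5(3125) = 5

The recursion tree depth is log_5(3125) = 5. At each level, the problem size is divided by 5, so it takes 5 divisions to reduce to a base case of size 1. The algorithm makes 1 recursive call at each level.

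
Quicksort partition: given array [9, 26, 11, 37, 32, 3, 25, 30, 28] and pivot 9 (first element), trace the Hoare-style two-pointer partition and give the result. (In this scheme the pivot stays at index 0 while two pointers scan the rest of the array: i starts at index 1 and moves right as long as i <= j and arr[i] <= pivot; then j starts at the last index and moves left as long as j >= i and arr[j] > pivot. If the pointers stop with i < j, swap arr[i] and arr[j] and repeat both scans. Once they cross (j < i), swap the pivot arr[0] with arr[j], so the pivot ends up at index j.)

Hoare-style two-pointer partition with pivot = 9:

Initial array: [9, 26, 11, 37, 32, 3, 25, 30, 28]

Pointers start at i = 1, j = 8.
i stops at index 1 (arr[1]=26 > 9), j stops at index 5 (arr[5]=3 <= 9): swap arr[1] and arr[5], array becomes [9, 3, 11, 37, 32, 26, 25, 30, 28]
i ends at 2, j ends at 1: the pointers have crossed (j < i), so scanning stops.

Swap pivot arr[0] with arr[1] to place pivot at position 1: [3, 9, 11, 37, 32, 26, 25, 30, 28]
Pivot position: 1

After partitioning with pivot 9, the array becomes [3, 9, 11, 37, 32, 26, 25, 30, 28]. The pivot is placed at index 1. All elements to the left of the pivot are <= 9, and all elements to the right are > 9.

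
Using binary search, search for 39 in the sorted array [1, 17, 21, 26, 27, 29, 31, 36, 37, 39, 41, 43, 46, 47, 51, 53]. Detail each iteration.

Binary search for 39 in [1, 17, 21, 26, 27, 29, 31, 36, 37, 39, 41, 43, 46, 47, 51, 53]:

lo=0, hi=15, mid=7, arr[mid]=36 -> 36 < 39, search right half
lo=8, hi=15, mid=11, arr[mid]=43 -> 43 > 39, search left half
lo=8, hi=10, mid=9, arr[mid]=39 -> Found target at index 9!

Binary search finds 39 at index 9 after 3 comparisons. The search repeatedly halves the search space by comparing with the middle element.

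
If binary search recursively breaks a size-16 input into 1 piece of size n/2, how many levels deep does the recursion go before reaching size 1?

For divide and conquer with division factor 2:

Problem sizes at each level:
Level 0: 16
Level 1: 8
Level 2: 4
Level 3: 2
Level 4: 1

The root is level 0 and the size-1 base case is level 4 (the tree spans levels 0 through 4, i.e. 5 levels counting the root), so the depth is the number of divisions: log_2(16) = 4

The recursion tree depth is log_2(16) = 4. At each level, the problem size is divided by 2, so it takes 4 divisions to reduce to a base case of size 1. The algorithm makes 1 recursive call at each level.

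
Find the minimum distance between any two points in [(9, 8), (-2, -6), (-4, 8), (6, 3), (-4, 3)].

Computing all pairwise distances among 5 points:

d((9, 8), (-2, -6)) = 17.8045
d((9, 8), (-4, 8)) = 13.0
d((9, 8), (6, 3)) = 5.831
d((9, 8), (-4, 3)) = 13.9284
d((-2, -6), (-4, 8)) = 14.1421
d((-2, -6), (6, 3)) = 12.0416
d((-2, -6), (-4, 3)) = 9.2195
d((-4, 8), (6, 3)) = 11.1803
d((-4, 8), (-4, 3)) = 5.0 <-- minimum
d((6, 3), (-4, 3)) = 10.0

Closest pair: (-4, 8) and (-4, 3) with distance 5.0

The closest pair is (-4, 8) and (-4, 3) with Euclidean distance 5.0. For 5 points, brute-force pairwise comparison is shown above. For large n, the divide-and-conquer algorithm (sort by x, recurse on halves, check the dividing strip) achieves O(n log n).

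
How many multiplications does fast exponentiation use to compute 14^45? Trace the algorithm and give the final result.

Computing 14^45 by squaring (build up from 14^1; each line after the first costs one multiplication):

14^1 = 14
14^2 = (14^1)^2 = 14^2 = 196
14^4 = (14^2)^2 = 196^2 = 38416
14^5 = 14 * 14^4 = 14 * 38416 = 537824
14^10 = (14^5)^2 = 537824^2 = 289254654976
14^11 = 14 * 14^10 = 14 * 289254654976 = 4049565169664
14^22 = (14^11)^2 = 4049565169664^2 = 16398978063355821105872896
14^44 = (14^22)^2 = 16398978063355821105872896^2 = 268926481522425436988250652599945506664302107426816
14^45 = 14 * 14^44 = 14 * 268926481522425436988250652599945506664302107426816 = 3764970741313956117835509136399237093300229503975424

Result: 3764970741313956117835509136399237093300229503975424
Multiplications needed: 8 (8 lines after 14^1)

14^45 = 3764970741313956117835509136399237093300229503975424. Using exponentiation by squaring, this requires 8 multiplications. The key idea: if the exponent is even, square the half-power; if odd, multiply by the base once.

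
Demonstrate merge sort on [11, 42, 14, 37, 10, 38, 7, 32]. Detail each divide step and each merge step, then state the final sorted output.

Merge sort trace:

Split: [11, 42, 14, 37, 10, 38, 7, 32] -> [11, 42, 14, 37] and [10, 38, 7, 32]
  Split: [11, 42, 14, 37] -> [11, 42] and [14, 37]
    Split: [11, 42] -> [11] and [42]
    Merge: [11] + [42] -> [11, 42]
    Split: [14, 37] -> [14] and [37]
    Merge: [14] + [37] -> [14, 37]
  Merge: [11, 42] + [14, 37] -> [11, 14, 37, 42]
  Split: [10, 38, 7, 32] -> [10, 38] and [7, 32]
    Split: [10, 38] -> [10] and [38]
    Merge: [10] + [38] -> [10, 38]
    Split: [7, 32] -> [7] and [32]
    Merge: [7] + [32] -> [7, 32]
  Merge: [10, 38] + [7, 32] -> [7, 10, 32, 38]
Merge: [11, 14, 37, 42] + [7, 10, 32, 38] -> [7, 10, 11, 14, 32, 37, 38, 42]

Final sorted array: [7, 10, 11, 14, 32, 37, 38, 42]

The merge sort proceeds by recursively splitting the array and merging sorted halves.
After all merges, the sorted array is [7, 10, 11, 14, 32, 37, 38, 42].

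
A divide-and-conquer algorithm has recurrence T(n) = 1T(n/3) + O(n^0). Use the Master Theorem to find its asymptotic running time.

Master Theorem for T(n) = 1T(n/3) + O(n^0):

a = 1, b = 3, c = 0
log_b(a) = log_3(1) = 0.0000

Case 2: c = 0 = log_3(1) = 0.0000
T(n) = O(n^0 log n) = O(log n)

For T(n) = 1T(n/3) + O(n^0): log_3(1) = 0.0000. This is Case 2 of the Master Theorem (c = log_b(a), equal work at all levels), giving O(log n).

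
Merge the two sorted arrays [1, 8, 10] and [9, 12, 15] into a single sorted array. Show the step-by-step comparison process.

Merging process:

Compare 1 vs 9: take 1 from left. Merged: [1]
Compare 8 vs 9: take 8 from left. Merged: [1, 8]
Compare 10 vs 9: take 9 from right. Merged: [1, 8, 9]
Compare 10 vs 12: take 10 from left. Merged: [1, 8, 9, 10]
Append remaining from right: [12, 15]. Merged: [1, 8, 9, 10, 12, 15]

Final merged array: [1, 8, 9, 10, 12, 15]
Total comparisons: 4

The merged array is [1, 8, 9, 10, 12, 15], requiring 4 comparisons. The merge step runs in O(n) time where n is the total number of elements.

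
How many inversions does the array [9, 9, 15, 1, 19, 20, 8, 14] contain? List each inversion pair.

Finding inversions in [9, 9, 15, 1, 19, 20, 8, 14]:

(0, 3): arr[0]=9 > arr[3]=1
(0, 6): arr[0]=9 > arr[6]=8
(1, 3): arr[1]=9 > arr[3]=1
(1, 6): arr[1]=9 > arr[6]=8
(2, 3): arr[2]=15 > arr[3]=1
(2, 6): arr[2]=15 > arr[6]=8
(2, 7): arr[2]=15 > arr[7]=14
(4, 6): arr[4]=19 > arr[6]=8
(4, 7): arr[4]=19 > arr[7]=14
(5, 6): arr[5]=20 > arr[6]=8
(5, 7): arr[5]=20 > arr[7]=14

Total inversions: 11

The array has 11 inversion(s): (0,3), (0,6), (1,3), (1,6), (2,3), (2,6), (2,7), (4,6), (4,7), (5,6), (5,7). Each pair (i,j) satisfies i < j and arr[i] > arr[j].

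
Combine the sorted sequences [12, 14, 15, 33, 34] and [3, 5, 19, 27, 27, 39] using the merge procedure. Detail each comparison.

Merging process:

Compare 12 vs 3: take 3 from right. Merged: [3]
Compare 12 vs 5: take 5 from right. Merged: [3, 5]
Compare 12 vs 19: take 12 from left. Merged: [3, 5, 12]
Compare 14 vs 19: take 14 from left. Merged: [3, 5, 12, 14]
Compare 15 vs 19: take 15 from left. Merged: [3, 5, 12, 14, 15]
Compare 33 vs 19: take 19 from right. Merged: [3, 5, 12, 14, 15, 19]
Compare 33 vs 27: take 27 from right. Merged: [3, 5, 12, 14, 15, 19, 27]
Compare 33 vs 27: take 27 from right. Merged: [3, 5, 12, 14, 15, 19, 27, 27]
Compare 33 vs 39: take 33 from left. Merged: [3, 5, 12, 14, 15, 19, 27, 27, 33]
Compare 34 vs 39: take 34 from left. Merged: [3, 5, 12, 14, 15, 19, 27, 27, 33, 34]
Append remaining from right: [39]. Merged: [3, 5, 12, 14, 15, 19, 27, 27, 33, 34, 39]

Final merged array: [3, 5, 12, 14, 15, 19, 27, 27, 33, 34, 39]
Total comparisons: 10

The merged array is [3, 5, 12, 14, 15, 19, 27, 27, 33, 34, 39], requiring 10 comparisons. The merge step runs in O(n) time where n is the total number of elements.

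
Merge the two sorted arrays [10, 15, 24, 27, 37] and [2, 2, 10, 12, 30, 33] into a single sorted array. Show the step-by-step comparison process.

Merging process:

Compare 10 vs 2: take 2 from right. Merged: [2]
Compare 10 vs 2: take 2 from right. Merged: [2, 2]
Compare 10 vs 10: take 10 from left. Merged: [2, 2, 10]
Compare 15 vs 10: take 10 from right. Merged: [2, 2, 10, 10]
Compare 15 vs 12: take 12 from right. Merged: [2, 2, 10, 10, 12]
Compare 15 vs 30: take 15 from left. Merged: [2, 2, 10, 10, 12, 15]
Compare 24 vs 30: take 24 from left. Merged: [2, 2, 10, 10, 12, 15, 24]
Compare 27 vs 30: take 27 from left. Merged: [2, 2, 10, 10, 12, 15, 24, 27]
Compare 37 vs 30: take 30 from right. Merged: [2, 2, 10, 10, 12, 15, 24, 27, 30]
Compare 37 vs 33: take 33 from right. Merged: [2, 2, 10, 10, 12, 15, 24, 27, 30, 33]
Append remaining from left: [37]. Merged: [2, 2, 10, 10, 12, 15, 24, 27, 30, 33, 37]

Final merged array: [2, 2, 10, 10, 12, 15, 24, 27, 30, 33, 37]
Total comparisons: 10

The merged array is [2, 2, 10, 10, 12, 15, 24, 27, 30, 33, 37], requiring 10 comparisons. The merge step runs in O(n) time where n is the total number of elements.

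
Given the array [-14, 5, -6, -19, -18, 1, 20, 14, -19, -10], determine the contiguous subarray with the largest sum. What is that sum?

Using Kadane's algorithm on [-14, 5, -6, -19, -18, 1, 20, 14, -19, -10]:

Scanning through the array:
Position 1 (value 5): max_ending_here = 5, max_so_far = 5
Position 2 (value -6): max_ending_here = -1, max_so_far = 5
Position 3 (value -19): max_ending_here = -19, max_so_far = 5
Position 4 (value -18): max_ending_here = -18, max_so_far = 5
Position 5 (value 1): max_ending_here = 1, max_so_far = 5
Position 6 (value 20): max_ending_here = 21, max_so_far = 21
Position 7 (value 14): max_ending_here = 35, max_so_far = 35
Position 8 (value -19): max_ending_here = 16, max_so_far = 35
Position 9 (value -10): max_ending_here = 6, max_so_far = 35

Maximum subarray: [1, 20, 14]
Maximum sum: 35

The maximum subarray is [1, 20, 14] with sum 35. This subarray runs from index 5 to index 7.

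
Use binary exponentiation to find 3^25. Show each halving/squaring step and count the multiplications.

Computing 3^25 by squaring (build up from 3^1; each line after the first costs one multiplication):

3^1 = 3
3^2 = (3^1)^2 = 3^2 = 9
3^3 = 3 * 3^2 = 3 * 9 = 27
3^6 = (3^3)^2 = 27^2 = 729
3^12 = (3^6)^2 = 729^2 = 531441
3^24 = (3^12)^2 = 531441^2 = 282429536481
3^25 = 3 * 3^24 = 3 * 282429536481 = 847288609443

Result: 847288609443
Multiplications needed: 6 (6 lines after 3^1)

3^25 = 847288609443. Using exponentiation by squaring, this requires 6 multiplications. The key idea: if the exponent is even, square the half-power; if odd, multiply by the base once.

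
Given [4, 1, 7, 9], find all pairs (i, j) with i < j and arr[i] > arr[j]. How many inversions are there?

Finding inversions in [4, 1, 7, 9]:

(0, 1): arr[0]=4 > arr[1]=1

Total inversions: 1

The array has 1 inversion(s): (0,1). Each pair (i,j) satisfies i < j and arr[i] > arr[j].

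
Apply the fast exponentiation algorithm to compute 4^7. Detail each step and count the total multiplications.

Computing 4^7 by squaring (build up from 4^1; each line after the first costs one multiplication):

4^1 = 4
4^2 = (4^1)^2 = 4^2 = 16
4^3 = 4 * 4^2 = 4 * 16 = 64
4^6 = (4^3)^2 = 64^2 = 4096
4^7 = 4 * 4^6 = 4 * 4096 = 16384

Result: 16384
Multiplications needed: 4 (4 lines after 4^1)

4^7 = 16384. Using exponentiation by squaring, this requires 4 multiplications. The key idea: if the exponent is even, square the half-power; if odd, multiply by the base once.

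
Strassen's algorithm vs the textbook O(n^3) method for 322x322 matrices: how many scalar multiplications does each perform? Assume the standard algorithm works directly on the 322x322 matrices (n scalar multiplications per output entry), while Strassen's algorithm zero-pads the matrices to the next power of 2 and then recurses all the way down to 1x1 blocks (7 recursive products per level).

Matrix multiplication for 322x322 matrices:

Strassen's algorithm requires power-of-2 dimensions. Pad 322x322 to 512x512 (next power of 2).

Standard algorithm: 322^3 = 33386248 multiplications
Strassen's algorithm: 7^(log2(512)) = 7^9 = 40353607 multiplications
Difference: 33386248 - 40353607 = -6967359 (Strassen uses MORE here due to padding overhead — for small or just-over-power-of-2 n, padding can outweigh the per-level savings)

Standard: 33386248 multiplications (322^3). Strassen: 40353607 multiplications (7^9, after padding to 512x512). Strassen reduces 8 recursive multiplications to 7 at each level.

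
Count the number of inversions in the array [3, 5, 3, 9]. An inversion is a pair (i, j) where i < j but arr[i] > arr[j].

Finding inversions in [3, 5, 3, 9]:

(1, 2): arr[1]=5 > arr[2]=3

Total inversions: 1

The array has 1 inversion(s): (1,2). Each pair (i,j) satisfies i < j and arr[i] > arr[j].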